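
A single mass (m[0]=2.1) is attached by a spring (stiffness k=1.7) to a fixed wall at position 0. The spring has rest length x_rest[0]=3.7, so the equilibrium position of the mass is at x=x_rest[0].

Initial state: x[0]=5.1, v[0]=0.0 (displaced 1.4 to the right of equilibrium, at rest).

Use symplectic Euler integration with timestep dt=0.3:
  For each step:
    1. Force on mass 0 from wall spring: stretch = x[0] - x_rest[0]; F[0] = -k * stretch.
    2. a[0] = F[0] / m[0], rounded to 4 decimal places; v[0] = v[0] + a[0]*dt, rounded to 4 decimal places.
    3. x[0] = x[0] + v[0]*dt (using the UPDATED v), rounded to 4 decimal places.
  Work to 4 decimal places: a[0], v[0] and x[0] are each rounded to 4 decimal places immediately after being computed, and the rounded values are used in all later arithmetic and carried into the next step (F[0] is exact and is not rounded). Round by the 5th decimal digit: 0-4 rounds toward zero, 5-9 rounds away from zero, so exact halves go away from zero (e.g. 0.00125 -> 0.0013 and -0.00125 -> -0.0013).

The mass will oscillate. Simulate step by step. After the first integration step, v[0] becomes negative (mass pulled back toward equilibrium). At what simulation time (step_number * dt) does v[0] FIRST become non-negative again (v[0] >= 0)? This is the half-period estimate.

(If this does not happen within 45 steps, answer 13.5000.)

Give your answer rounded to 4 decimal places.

Answer: 3.6000

Derivation:
Step 0: x=[5.1000] v=[0.0000]
Step 1: x=[4.9980] v=[-0.3400]
Step 2: x=[4.8014] v=[-0.6552]
Step 3: x=[4.5246] v=[-0.9227]
Step 4: x=[4.1877] v=[-1.1230]
Step 5: x=[3.8153] v=[-1.2414]
Step 6: x=[3.4345] v=[-1.2694]
Step 7: x=[3.0730] v=[-1.2049]
Step 8: x=[2.7572] v=[-1.0526]
Step 9: x=[2.5101] v=[-0.8236]
Step 10: x=[2.3497] v=[-0.5346]
Step 11: x=[2.2877] v=[-0.2067]
Step 12: x=[2.3286] v=[0.1363]
First v>=0 after going negative at step 12, time=3.6000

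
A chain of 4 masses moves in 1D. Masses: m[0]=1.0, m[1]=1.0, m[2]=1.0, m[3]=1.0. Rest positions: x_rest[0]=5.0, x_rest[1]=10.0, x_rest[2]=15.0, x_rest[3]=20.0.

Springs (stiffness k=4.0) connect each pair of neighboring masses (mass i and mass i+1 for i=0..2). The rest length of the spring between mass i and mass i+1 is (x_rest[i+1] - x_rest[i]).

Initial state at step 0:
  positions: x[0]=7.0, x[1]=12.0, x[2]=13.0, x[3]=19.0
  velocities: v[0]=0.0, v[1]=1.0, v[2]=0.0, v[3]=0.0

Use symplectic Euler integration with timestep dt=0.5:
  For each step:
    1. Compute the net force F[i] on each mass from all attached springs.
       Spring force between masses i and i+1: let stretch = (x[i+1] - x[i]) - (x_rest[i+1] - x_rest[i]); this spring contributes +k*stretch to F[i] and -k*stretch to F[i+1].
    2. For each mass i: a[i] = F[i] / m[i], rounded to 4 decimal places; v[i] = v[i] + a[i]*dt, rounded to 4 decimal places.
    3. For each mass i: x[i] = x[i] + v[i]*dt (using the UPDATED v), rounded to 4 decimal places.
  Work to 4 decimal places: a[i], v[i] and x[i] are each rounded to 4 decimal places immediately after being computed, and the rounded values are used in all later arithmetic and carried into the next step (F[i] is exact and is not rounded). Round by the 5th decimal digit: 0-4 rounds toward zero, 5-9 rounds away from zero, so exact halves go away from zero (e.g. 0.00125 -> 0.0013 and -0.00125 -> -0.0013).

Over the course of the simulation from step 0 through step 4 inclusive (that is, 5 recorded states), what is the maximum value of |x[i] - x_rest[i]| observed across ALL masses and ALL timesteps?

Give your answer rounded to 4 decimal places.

Answer: 3.0000

Derivation:
Step 0: x=[7.0000 12.0000 13.0000 19.0000] v=[0.0000 1.0000 0.0000 0.0000]
Step 1: x=[7.0000 8.5000 18.0000 18.0000] v=[0.0000 -7.0000 10.0000 -2.0000]
Step 2: x=[3.5000 13.0000 13.5000 22.0000] v=[-7.0000 9.0000 -9.0000 8.0000]
Step 3: x=[4.5000 8.5000 17.0000 22.5000] v=[2.0000 -9.0000 7.0000 1.0000]
Step 4: x=[4.5000 8.5000 17.5000 22.5000] v=[0.0000 0.0000 1.0000 0.0000]
Max displacement = 3.0000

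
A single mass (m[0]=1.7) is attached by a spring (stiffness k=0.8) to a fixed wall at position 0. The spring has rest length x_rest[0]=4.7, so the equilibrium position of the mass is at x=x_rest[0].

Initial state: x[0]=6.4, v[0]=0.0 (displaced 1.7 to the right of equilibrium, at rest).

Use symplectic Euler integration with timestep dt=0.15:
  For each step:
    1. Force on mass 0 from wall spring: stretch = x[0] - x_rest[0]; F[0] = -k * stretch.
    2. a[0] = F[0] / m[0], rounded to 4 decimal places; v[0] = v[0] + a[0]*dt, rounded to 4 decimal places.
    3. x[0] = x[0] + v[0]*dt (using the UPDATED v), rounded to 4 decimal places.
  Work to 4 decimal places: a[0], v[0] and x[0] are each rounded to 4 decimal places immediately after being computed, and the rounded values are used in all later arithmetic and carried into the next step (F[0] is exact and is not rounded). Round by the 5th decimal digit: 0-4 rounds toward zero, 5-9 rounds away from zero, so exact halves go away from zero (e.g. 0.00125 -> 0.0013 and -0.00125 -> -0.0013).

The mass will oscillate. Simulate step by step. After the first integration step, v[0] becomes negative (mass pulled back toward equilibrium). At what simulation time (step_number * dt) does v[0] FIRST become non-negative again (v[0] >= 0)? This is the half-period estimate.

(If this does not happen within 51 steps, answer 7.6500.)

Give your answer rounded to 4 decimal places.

Answer: 4.6500

Derivation:
Step 0: x=[6.4000] v=[0.0000]
Step 1: x=[6.3820] v=[-0.1200]
Step 2: x=[6.3462] v=[-0.2387]
Step 3: x=[6.2930] v=[-0.3549]
Step 4: x=[6.2229] v=[-0.4673]
Step 5: x=[6.1367] v=[-0.5748]
Step 6: x=[6.0353] v=[-0.6762]
Step 7: x=[5.9197] v=[-0.7705]
Step 8: x=[5.7912] v=[-0.8566]
Step 9: x=[5.6512] v=[-0.9336]
Step 10: x=[5.5011] v=[-1.0007]
Step 11: x=[5.3425] v=[-1.0573]
Step 12: x=[5.1771] v=[-1.1027]
Step 13: x=[5.0066] v=[-1.1364]
Step 14: x=[4.8329] v=[-1.1580]
Step 15: x=[4.6578] v=[-1.1674]
Step 16: x=[4.4831] v=[-1.1644]
Step 17: x=[4.3107] v=[-1.1491]
Step 18: x=[4.1425] v=[-1.1216]
Step 19: x=[3.9802] v=[-1.0822]
Step 20: x=[3.8255] v=[-1.0314]
Step 21: x=[3.6800] v=[-0.9697]
Step 22: x=[3.5453] v=[-0.8977]
Step 23: x=[3.4229] v=[-0.8162]
Step 24: x=[3.3140] v=[-0.7261]
Step 25: x=[3.2198] v=[-0.6283]
Step 26: x=[3.1412] v=[-0.5238]
Step 27: x=[3.0791] v=[-0.4138]
Step 28: x=[3.0342] v=[-0.2994]
Step 29: x=[3.0069] v=[-0.1818]
Step 30: x=[2.9976] v=[-0.0623]
Step 31: x=[3.0063] v=[0.0579]
First v>=0 after going negative at step 31, time=4.6500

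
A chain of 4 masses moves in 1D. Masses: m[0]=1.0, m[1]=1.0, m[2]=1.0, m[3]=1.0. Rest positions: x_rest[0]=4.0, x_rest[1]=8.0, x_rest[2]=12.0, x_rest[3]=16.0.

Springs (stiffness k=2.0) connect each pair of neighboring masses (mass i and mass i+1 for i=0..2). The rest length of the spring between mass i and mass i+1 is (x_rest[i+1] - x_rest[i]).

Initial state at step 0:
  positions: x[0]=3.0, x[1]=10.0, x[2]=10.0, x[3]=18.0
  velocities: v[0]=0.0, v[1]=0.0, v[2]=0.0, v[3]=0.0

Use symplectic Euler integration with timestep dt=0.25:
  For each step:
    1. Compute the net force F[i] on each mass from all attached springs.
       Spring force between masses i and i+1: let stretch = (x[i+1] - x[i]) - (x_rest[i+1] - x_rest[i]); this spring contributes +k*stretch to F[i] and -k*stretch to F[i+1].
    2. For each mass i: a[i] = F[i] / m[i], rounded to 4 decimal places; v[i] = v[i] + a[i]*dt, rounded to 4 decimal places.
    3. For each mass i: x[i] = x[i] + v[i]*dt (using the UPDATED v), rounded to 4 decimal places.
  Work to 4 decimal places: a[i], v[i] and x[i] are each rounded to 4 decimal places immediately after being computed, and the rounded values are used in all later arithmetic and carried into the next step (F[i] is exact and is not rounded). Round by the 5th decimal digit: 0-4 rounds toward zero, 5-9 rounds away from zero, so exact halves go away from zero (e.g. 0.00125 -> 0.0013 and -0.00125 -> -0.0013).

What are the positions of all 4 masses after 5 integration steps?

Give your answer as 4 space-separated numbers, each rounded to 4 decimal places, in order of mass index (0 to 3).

Answer: 4.8152 6.4169 14.5662 15.2019

Derivation:
Step 0: x=[3.0000 10.0000 10.0000 18.0000] v=[0.0000 0.0000 0.0000 0.0000]
Step 1: x=[3.3750 9.1250 11.0000 17.5000] v=[1.5000 -3.5000 4.0000 -2.0000]
Step 2: x=[3.9688 7.7656 12.5781 16.6875] v=[2.3750 -5.4375 6.3125 -3.2500]
Step 3: x=[4.5372 6.5332 14.0684 15.8613] v=[2.2734 -4.9297 5.9610 -3.3047]
Step 4: x=[4.8551 5.9932 14.8409 15.3110] v=[1.2714 -2.1601 3.0899 -2.2012]
Step 5: x=[4.8152 6.4169 14.5662 15.2019] v=[-0.1596 1.6947 -1.0989 -0.4363]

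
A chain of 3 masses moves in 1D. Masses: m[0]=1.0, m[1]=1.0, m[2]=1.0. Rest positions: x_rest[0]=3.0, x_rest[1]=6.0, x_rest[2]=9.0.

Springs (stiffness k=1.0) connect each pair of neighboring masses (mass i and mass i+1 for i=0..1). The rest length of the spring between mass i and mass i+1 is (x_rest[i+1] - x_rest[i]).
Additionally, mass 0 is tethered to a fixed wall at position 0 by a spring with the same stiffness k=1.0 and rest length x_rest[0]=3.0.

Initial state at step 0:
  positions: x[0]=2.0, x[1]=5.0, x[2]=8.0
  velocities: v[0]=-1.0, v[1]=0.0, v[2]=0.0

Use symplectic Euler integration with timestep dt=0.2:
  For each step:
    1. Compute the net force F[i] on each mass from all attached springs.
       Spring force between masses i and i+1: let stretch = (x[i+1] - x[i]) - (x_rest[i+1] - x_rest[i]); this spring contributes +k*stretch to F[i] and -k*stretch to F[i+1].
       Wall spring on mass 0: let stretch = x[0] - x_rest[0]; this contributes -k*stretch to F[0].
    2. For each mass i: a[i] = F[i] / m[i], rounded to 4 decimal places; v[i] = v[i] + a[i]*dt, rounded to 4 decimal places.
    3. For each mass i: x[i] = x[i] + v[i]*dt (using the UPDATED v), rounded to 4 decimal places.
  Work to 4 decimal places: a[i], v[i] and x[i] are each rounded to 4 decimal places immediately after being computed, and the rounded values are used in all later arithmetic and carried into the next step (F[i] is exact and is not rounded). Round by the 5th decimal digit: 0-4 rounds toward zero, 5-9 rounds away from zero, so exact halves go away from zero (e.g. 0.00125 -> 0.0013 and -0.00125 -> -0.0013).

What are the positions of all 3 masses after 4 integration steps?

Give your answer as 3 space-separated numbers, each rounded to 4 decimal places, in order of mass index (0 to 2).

Step 0: x=[2.0000 5.0000 8.0000] v=[-1.0000 0.0000 0.0000]
Step 1: x=[1.8400 5.0000 8.0000] v=[-0.8000 0.0000 0.0000]
Step 2: x=[1.7328 4.9936 8.0000] v=[-0.5360 -0.0320 0.0000]
Step 3: x=[1.6867 4.9770 7.9997] v=[-0.2304 -0.0829 -0.0013]
Step 4: x=[1.7048 4.9497 7.9985] v=[0.0903 -0.1364 -0.0058]

Answer: 1.7048 4.9497 7.9985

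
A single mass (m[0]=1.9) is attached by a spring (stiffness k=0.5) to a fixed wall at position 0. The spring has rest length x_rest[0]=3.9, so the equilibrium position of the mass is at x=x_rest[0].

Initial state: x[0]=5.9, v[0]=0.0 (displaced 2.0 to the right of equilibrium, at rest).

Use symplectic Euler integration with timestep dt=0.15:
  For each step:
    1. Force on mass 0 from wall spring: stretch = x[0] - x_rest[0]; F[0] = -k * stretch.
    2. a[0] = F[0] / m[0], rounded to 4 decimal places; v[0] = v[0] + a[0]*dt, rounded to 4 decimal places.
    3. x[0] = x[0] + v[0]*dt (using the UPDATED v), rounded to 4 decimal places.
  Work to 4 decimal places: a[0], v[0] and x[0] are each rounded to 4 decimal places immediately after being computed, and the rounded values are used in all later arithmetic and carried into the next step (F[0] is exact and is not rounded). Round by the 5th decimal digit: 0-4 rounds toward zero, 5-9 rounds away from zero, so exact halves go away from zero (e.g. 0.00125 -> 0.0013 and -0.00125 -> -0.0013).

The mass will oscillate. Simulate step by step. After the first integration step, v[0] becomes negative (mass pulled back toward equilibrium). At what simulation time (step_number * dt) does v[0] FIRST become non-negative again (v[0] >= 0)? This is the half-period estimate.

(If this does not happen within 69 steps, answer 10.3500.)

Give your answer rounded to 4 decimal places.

Step 0: x=[5.9000] v=[0.0000]
Step 1: x=[5.8882] v=[-0.0789]
Step 2: x=[5.8646] v=[-0.1574]
Step 3: x=[5.8294] v=[-0.2350]
Step 4: x=[5.7827] v=[-0.3112]
Step 5: x=[5.7249] v=[-0.3855]
Step 6: x=[5.6563] v=[-0.4575]
Step 7: x=[5.5773] v=[-0.5268]
Step 8: x=[5.4884] v=[-0.5930]
Step 9: x=[5.3900] v=[-0.6557]
Step 10: x=[5.2828] v=[-0.7145]
Step 11: x=[5.1674] v=[-0.7691]
Step 12: x=[5.0445] v=[-0.8191]
Step 13: x=[4.9149] v=[-0.8643]
Step 14: x=[4.7792] v=[-0.9044]
Step 15: x=[4.6383] v=[-0.9391]
Step 16: x=[4.4931] v=[-0.9682]
Step 17: x=[4.3444] v=[-0.9916]
Step 18: x=[4.1930] v=[-1.0091]
Step 19: x=[4.0399] v=[-1.0207]
Step 20: x=[3.8860] v=[-1.0262]
Step 21: x=[3.7322] v=[-1.0256]
Step 22: x=[3.5794] v=[-1.0190]
Step 23: x=[3.4285] v=[-1.0063]
Step 24: x=[3.2803] v=[-0.9877]
Step 25: x=[3.1358] v=[-0.9632]
Step 26: x=[2.9959] v=[-0.9330]
Step 27: x=[2.8613] v=[-0.8973]
Step 28: x=[2.7329] v=[-0.8563]
Step 29: x=[2.6114] v=[-0.8102]
Step 30: x=[2.4975] v=[-0.7593]
Step 31: x=[2.3919] v=[-0.7039]
Step 32: x=[2.2952] v=[-0.6444]
Step 33: x=[2.2080] v=[-0.5811]
Step 34: x=[2.1309] v=[-0.5143]
Step 35: x=[2.0642] v=[-0.4445]
Step 36: x=[2.0084] v=[-0.3720]
Step 37: x=[1.9638] v=[-0.2973]
Step 38: x=[1.9307] v=[-0.2209]
Step 39: x=[1.9092] v=[-0.1432]
Step 40: x=[1.8995] v=[-0.0646]
Step 41: x=[1.9017] v=[0.0144]
First v>=0 after going negative at step 41, time=6.1500

Answer: 6.1500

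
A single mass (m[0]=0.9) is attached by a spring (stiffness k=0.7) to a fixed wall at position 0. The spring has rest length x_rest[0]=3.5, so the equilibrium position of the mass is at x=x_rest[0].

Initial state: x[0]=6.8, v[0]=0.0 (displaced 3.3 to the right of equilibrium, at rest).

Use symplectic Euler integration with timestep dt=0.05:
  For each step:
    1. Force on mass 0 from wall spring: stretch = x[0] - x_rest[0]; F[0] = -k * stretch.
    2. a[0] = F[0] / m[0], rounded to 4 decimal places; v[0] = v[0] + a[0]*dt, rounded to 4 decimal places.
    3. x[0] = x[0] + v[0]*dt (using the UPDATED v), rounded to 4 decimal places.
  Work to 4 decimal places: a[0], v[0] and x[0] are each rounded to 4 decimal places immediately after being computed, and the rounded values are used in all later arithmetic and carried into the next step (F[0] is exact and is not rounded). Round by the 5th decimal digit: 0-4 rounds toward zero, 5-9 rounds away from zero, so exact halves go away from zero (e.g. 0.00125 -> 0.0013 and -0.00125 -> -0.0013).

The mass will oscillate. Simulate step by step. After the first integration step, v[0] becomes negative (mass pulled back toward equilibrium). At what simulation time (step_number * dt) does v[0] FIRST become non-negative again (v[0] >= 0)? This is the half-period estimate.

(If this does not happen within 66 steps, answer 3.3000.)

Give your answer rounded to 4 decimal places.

Answer: 3.3000

Derivation:
Step 0: x=[6.8000] v=[0.0000]
Step 1: x=[6.7936] v=[-0.1283]
Step 2: x=[6.7808] v=[-0.2564]
Step 3: x=[6.7616] v=[-0.3840]
Step 4: x=[6.7361] v=[-0.5108]
Step 5: x=[6.7043] v=[-0.6367]
Step 6: x=[6.6662] v=[-0.7613]
Step 7: x=[6.6220] v=[-0.8844]
Step 8: x=[6.5717] v=[-1.0058]
Step 9: x=[6.5154] v=[-1.1253]
Step 10: x=[6.4533] v=[-1.2426]
Step 11: x=[6.3854] v=[-1.3575]
Step 12: x=[6.3119] v=[-1.4697]
Step 13: x=[6.2329] v=[-1.5791]
Step 14: x=[6.1486] v=[-1.6854]
Step 15: x=[6.0592] v=[-1.7884]
Step 16: x=[5.9648] v=[-1.8879]
Step 17: x=[5.8656] v=[-1.9838]
Step 18: x=[5.7618] v=[-2.0758]
Step 19: x=[5.6536] v=[-2.1638]
Step 20: x=[5.5412] v=[-2.2476]
Step 21: x=[5.4249] v=[-2.3270]
Step 22: x=[5.3048] v=[-2.4019]
Step 23: x=[5.1812] v=[-2.4721]
Step 24: x=[5.0543] v=[-2.5375]
Step 25: x=[4.9244] v=[-2.5979]
Step 26: x=[4.7917] v=[-2.6533]
Step 27: x=[4.6565] v=[-2.7035]
Step 28: x=[4.5191] v=[-2.7485]
Step 29: x=[4.3797] v=[-2.7881]
Step 30: x=[4.2386] v=[-2.8223]
Step 31: x=[4.0961] v=[-2.8510]
Step 32: x=[3.9524] v=[-2.8742]
Step 33: x=[3.8078] v=[-2.8918]
Step 34: x=[3.6626] v=[-2.9038]
Step 35: x=[3.5171] v=[-2.9101]
Step 36: x=[3.3716] v=[-2.9108]
Step 37: x=[3.2263] v=[-2.9058]
Step 38: x=[3.0815] v=[-2.8952]
Step 39: x=[2.9376] v=[-2.8789]
Step 40: x=[2.7948] v=[-2.8570]
Step 41: x=[2.6533] v=[-2.8296]
Step 42: x=[2.5135] v=[-2.7967]
Step 43: x=[2.3756] v=[-2.7583]
Step 44: x=[2.2399] v=[-2.7146]
Step 45: x=[2.1066] v=[-2.6656]
Step 46: x=[1.9760] v=[-2.6114]
Step 47: x=[1.8484] v=[-2.5521]
Step 48: x=[1.7240] v=[-2.4879]
Step 49: x=[1.6031] v=[-2.4188]
Step 50: x=[1.4859] v=[-2.3450]
Step 51: x=[1.3726] v=[-2.2667]
Step 52: x=[1.2634] v=[-2.1840]
Step 53: x=[1.1586] v=[-2.0970]
Step 54: x=[1.0583] v=[-2.0059]
Step 55: x=[0.9628] v=[-1.9109]
Step 56: x=[0.8722] v=[-1.8122]
Step 57: x=[0.7867] v=[-1.7100]
Step 58: x=[0.7065] v=[-1.6045]
Step 59: x=[0.6317] v=[-1.4959]
Step 60: x=[0.5625] v=[-1.3844]
Step 61: x=[0.4990] v=[-1.2702]
Step 62: x=[0.4413] v=[-1.1535]
Step 63: x=[0.3896] v=[-1.0346]
Step 64: x=[0.3439] v=[-0.9136]
Step 65: x=[0.3044] v=[-0.7909]
Step 66: x=[0.2711] v=[-0.6666]
v[0] did not become non-negative within 66 steps; using fallback time=3.3000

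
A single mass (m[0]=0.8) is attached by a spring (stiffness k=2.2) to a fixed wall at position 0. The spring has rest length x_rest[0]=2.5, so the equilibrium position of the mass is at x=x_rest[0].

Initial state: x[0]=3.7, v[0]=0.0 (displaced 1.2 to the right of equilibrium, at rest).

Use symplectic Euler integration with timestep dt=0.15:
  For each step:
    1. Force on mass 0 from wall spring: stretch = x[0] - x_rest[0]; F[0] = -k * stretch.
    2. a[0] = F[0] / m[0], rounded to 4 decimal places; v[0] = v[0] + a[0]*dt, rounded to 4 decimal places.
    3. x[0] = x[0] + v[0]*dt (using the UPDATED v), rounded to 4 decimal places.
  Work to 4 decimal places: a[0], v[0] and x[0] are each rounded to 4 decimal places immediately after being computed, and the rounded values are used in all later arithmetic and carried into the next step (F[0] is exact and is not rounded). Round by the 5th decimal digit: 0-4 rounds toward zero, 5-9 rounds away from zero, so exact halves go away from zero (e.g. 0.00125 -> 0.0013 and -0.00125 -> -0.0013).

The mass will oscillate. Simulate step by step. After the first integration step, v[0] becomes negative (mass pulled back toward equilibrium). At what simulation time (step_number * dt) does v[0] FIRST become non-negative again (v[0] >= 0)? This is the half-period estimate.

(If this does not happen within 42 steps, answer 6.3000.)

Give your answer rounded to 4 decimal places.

Step 0: x=[3.7000] v=[0.0000]
Step 1: x=[3.6258] v=[-0.4950]
Step 2: x=[3.4819] v=[-0.9594]
Step 3: x=[3.2772] v=[-1.3644]
Step 4: x=[3.0245] v=[-1.6850]
Step 5: x=[2.7393] v=[-1.9014]
Step 6: x=[2.4393] v=[-2.0001]
Step 7: x=[2.1430] v=[-1.9751]
Step 8: x=[1.8688] v=[-1.8278]
Step 9: x=[1.6337] v=[-1.5674]
Step 10: x=[1.4522] v=[-1.2101]
Step 11: x=[1.3355] v=[-0.7779]
Step 12: x=[1.2909] v=[-0.2975]
Step 13: x=[1.3211] v=[0.2013]
First v>=0 after going negative at step 13, time=1.9500

Answer: 1.9500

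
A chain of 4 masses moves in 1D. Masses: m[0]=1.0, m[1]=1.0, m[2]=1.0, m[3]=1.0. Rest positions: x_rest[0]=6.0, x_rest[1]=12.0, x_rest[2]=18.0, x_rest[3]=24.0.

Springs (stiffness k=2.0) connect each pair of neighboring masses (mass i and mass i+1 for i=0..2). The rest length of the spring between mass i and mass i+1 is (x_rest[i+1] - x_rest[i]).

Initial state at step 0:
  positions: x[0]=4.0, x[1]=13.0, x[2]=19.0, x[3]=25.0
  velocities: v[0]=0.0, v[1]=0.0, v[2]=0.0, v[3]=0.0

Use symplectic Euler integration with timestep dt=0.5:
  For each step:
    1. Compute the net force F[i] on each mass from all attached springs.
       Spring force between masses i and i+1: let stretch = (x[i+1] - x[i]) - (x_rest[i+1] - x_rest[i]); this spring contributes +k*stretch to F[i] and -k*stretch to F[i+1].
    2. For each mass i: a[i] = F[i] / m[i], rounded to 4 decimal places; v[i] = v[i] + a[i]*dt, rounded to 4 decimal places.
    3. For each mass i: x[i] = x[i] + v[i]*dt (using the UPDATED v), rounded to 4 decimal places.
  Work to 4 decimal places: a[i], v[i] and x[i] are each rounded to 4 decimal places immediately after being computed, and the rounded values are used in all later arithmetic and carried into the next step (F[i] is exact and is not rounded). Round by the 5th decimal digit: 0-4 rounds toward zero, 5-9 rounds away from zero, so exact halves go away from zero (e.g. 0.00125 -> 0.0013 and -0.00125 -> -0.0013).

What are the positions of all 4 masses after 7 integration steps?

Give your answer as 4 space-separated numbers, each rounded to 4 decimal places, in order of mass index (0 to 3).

Answer: 7.0938 12.3438 18.1563 23.4063

Derivation:
Step 0: x=[4.0000 13.0000 19.0000 25.0000] v=[0.0000 0.0000 0.0000 0.0000]
Step 1: x=[5.5000 11.5000 19.0000 25.0000] v=[3.0000 -3.0000 0.0000 0.0000]
Step 2: x=[7.0000 10.7500 18.2500 25.0000] v=[3.0000 -1.5000 -1.5000 0.0000]
Step 3: x=[7.3750 11.8750 17.1250 24.6250] v=[0.7500 2.2500 -2.2500 -0.7500]
Step 4: x=[7.0000 13.3750 17.1250 23.5000] v=[-0.7500 3.0000 0.0000 -2.2500]
Step 5: x=[6.8125 13.5625 18.4375 22.1875] v=[-0.3750 0.3750 2.6250 -2.6250]
Step 6: x=[7.0000 12.8125 19.1875 22.0000] v=[0.3750 -1.5000 1.5000 -0.3750]
Step 7: x=[7.0938 12.3438 18.1563 23.4063] v=[0.1875 -0.9375 -2.0625 2.8125]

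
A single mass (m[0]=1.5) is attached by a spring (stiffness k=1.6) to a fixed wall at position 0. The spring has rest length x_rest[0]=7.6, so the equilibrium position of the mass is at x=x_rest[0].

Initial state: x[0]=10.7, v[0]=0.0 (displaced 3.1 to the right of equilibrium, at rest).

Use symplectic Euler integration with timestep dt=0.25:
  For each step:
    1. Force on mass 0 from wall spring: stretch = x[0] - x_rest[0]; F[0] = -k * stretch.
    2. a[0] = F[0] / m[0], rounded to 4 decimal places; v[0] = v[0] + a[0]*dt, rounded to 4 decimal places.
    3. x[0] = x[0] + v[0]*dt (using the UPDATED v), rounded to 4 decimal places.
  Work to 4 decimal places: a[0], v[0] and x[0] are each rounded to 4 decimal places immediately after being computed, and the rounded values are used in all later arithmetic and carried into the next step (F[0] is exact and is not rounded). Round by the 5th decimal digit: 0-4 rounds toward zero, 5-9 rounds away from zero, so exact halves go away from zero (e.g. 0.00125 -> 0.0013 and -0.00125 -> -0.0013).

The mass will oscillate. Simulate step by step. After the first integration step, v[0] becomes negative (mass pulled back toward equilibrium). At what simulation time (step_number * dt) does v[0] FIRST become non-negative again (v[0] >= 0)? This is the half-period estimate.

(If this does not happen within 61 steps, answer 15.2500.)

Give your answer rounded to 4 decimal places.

Step 0: x=[10.7000] v=[0.0000]
Step 1: x=[10.4933] v=[-0.8267]
Step 2: x=[10.0937] v=[-1.5983]
Step 3: x=[9.5279] v=[-2.2633]
Step 4: x=[8.8336] v=[-2.7774]
Step 5: x=[8.0570] v=[-3.1064]
Step 6: x=[7.2499] v=[-3.2283]
Step 7: x=[6.4662] v=[-3.1350]
Step 8: x=[5.7580] v=[-2.8327]
Step 9: x=[5.1726] v=[-2.3415]
Step 10: x=[4.7491] v=[-1.6942]
Step 11: x=[4.5156] v=[-0.9340]
Step 12: x=[4.4877] v=[-0.1115]
Step 13: x=[4.6673] v=[0.7185]
First v>=0 after going negative at step 13, time=3.2500

Answer: 3.2500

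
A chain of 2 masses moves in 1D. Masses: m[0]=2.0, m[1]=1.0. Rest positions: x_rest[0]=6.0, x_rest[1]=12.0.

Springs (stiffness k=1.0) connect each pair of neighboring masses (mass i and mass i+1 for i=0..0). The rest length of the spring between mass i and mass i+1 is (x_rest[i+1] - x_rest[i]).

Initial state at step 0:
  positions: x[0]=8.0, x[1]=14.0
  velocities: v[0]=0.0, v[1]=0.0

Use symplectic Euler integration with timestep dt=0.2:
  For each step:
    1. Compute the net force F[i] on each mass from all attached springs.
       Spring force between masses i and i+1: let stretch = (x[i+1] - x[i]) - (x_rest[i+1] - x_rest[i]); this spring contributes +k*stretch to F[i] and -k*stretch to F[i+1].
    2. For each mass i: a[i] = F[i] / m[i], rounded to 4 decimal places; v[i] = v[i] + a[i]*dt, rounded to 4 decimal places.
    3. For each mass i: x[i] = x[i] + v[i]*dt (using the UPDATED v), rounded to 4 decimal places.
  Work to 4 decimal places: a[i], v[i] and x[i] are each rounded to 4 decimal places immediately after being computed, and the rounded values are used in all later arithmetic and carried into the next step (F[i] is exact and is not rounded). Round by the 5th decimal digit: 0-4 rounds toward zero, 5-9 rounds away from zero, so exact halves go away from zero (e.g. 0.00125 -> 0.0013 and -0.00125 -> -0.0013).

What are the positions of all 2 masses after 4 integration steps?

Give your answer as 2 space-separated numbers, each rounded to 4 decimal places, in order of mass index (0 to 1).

Answer: 8.0000 14.0000

Derivation:
Step 0: x=[8.0000 14.0000] v=[0.0000 0.0000]
Step 1: x=[8.0000 14.0000] v=[0.0000 0.0000]
Step 2: x=[8.0000 14.0000] v=[0.0000 0.0000]
Step 3: x=[8.0000 14.0000] v=[0.0000 0.0000]
Step 4: x=[8.0000 14.0000] v=[0.0000 0.0000]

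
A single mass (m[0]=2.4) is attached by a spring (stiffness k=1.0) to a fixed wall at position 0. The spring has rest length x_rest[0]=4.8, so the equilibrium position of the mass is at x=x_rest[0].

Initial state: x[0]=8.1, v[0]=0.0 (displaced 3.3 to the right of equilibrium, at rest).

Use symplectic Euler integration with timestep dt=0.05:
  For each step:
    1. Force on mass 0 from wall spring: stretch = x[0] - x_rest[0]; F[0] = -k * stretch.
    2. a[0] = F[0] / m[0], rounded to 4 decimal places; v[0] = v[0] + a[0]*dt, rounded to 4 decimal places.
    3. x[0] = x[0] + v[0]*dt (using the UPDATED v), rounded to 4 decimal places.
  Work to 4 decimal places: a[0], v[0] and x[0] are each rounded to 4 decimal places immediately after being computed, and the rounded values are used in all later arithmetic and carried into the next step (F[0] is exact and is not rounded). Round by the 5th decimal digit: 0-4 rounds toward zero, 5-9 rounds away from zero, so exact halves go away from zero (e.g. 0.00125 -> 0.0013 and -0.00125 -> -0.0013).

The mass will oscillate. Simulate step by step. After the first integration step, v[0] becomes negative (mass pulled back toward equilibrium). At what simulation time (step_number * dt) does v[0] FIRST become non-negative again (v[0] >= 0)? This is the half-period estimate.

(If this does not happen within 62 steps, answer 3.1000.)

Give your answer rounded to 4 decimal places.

Answer: 3.1000

Derivation:
Step 0: x=[8.1000] v=[0.0000]
Step 1: x=[8.0966] v=[-0.0688]
Step 2: x=[8.0897] v=[-0.1375]
Step 3: x=[8.0794] v=[-0.2060]
Step 4: x=[8.0657] v=[-0.2743]
Step 5: x=[8.0486] v=[-0.3423]
Step 6: x=[8.0281] v=[-0.4100]
Step 7: x=[8.0042] v=[-0.4773]
Step 8: x=[7.9770] v=[-0.5441]
Step 9: x=[7.9465] v=[-0.6103]
Step 10: x=[7.9127] v=[-0.6759]
Step 11: x=[7.8757] v=[-0.7408]
Step 12: x=[7.8355] v=[-0.8049]
Step 13: x=[7.7921] v=[-0.8681]
Step 14: x=[7.7456] v=[-0.9304]
Step 15: x=[7.6960] v=[-0.9918]
Step 16: x=[7.6434] v=[-1.0521]
Step 17: x=[7.5878] v=[-1.1113]
Step 18: x=[7.5293] v=[-1.1694]
Step 19: x=[7.4680] v=[-1.2263]
Step 20: x=[7.4039] v=[-1.2819]
Step 21: x=[7.3371] v=[-1.3362]
Step 22: x=[7.2676] v=[-1.3891]
Step 23: x=[7.1956] v=[-1.4405]
Step 24: x=[7.1211] v=[-1.4904]
Step 25: x=[7.0442] v=[-1.5388]
Step 26: x=[6.9649] v=[-1.5856]
Step 27: x=[6.8834] v=[-1.6307]
Step 28: x=[6.7997] v=[-1.6741]
Step 29: x=[6.7139] v=[-1.7158]
Step 30: x=[6.6261] v=[-1.7557]
Step 31: x=[6.5364] v=[-1.7937]
Step 32: x=[6.4449] v=[-1.8299]
Step 33: x=[6.3517] v=[-1.8642]
Step 34: x=[6.2569] v=[-1.8965]
Step 35: x=[6.1606] v=[-1.9269]
Step 36: x=[6.0628] v=[-1.9552]
Step 37: x=[5.9637] v=[-1.9815]
Step 38: x=[5.8634] v=[-2.0057]
Step 39: x=[5.7620] v=[-2.0279]
Step 40: x=[5.6596] v=[-2.0479]
Step 41: x=[5.5563] v=[-2.0658]
Step 42: x=[5.4522] v=[-2.0816]
Step 43: x=[5.3474] v=[-2.0952]
Step 44: x=[5.2421] v=[-2.1066]
Step 45: x=[5.1363] v=[-2.1158]
Step 46: x=[5.0302] v=[-2.1228]
Step 47: x=[4.9238] v=[-2.1276]
Step 48: x=[4.8173] v=[-2.1302]
Step 49: x=[4.7108] v=[-2.1306]
Step 50: x=[4.6044] v=[-2.1287]
Step 51: x=[4.4982] v=[-2.1246]
Step 52: x=[4.3923] v=[-2.1183]
Step 53: x=[4.2868] v=[-2.1098]
Step 54: x=[4.1818] v=[-2.0991]
Step 55: x=[4.0775] v=[-2.0862]
Step 56: x=[3.9739] v=[-2.0712]
Step 57: x=[3.8712] v=[-2.0540]
Step 58: x=[3.7695] v=[-2.0347]
Step 59: x=[3.6688] v=[-2.0132]
Step 60: x=[3.5693] v=[-1.9896]
Step 61: x=[3.4711] v=[-1.9640]
Step 62: x=[3.3743] v=[-1.9363]
v[0] did not become non-negative within 62 steps; using fallback time=3.1000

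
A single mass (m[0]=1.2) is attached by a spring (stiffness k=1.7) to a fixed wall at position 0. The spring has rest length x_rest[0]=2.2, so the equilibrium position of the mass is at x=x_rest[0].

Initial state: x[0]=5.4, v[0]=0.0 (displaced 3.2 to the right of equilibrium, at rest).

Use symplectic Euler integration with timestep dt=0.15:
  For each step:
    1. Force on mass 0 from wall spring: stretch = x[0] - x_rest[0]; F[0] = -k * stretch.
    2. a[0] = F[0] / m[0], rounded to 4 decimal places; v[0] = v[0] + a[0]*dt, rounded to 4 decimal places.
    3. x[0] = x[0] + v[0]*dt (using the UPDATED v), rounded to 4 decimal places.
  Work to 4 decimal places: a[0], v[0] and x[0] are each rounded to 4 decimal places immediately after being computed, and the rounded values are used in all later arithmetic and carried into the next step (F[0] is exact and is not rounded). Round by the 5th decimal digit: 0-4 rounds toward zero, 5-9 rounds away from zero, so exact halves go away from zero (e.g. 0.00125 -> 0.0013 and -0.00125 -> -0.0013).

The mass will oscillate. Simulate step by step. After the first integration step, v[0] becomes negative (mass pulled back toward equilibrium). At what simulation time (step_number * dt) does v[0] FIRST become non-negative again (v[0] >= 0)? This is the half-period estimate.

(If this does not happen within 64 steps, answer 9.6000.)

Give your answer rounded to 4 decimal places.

Step 0: x=[5.4000] v=[0.0000]
Step 1: x=[5.2980] v=[-0.6800]
Step 2: x=[5.0973] v=[-1.3383]
Step 3: x=[4.8042] v=[-1.9540]
Step 4: x=[4.4281] v=[-2.5074]
Step 5: x=[3.9810] v=[-2.9809]
Step 6: x=[3.4771] v=[-3.3594]
Step 7: x=[2.9325] v=[-3.6308]
Step 8: x=[2.3645] v=[-3.7865]
Step 9: x=[1.7913] v=[-3.8215]
Step 10: x=[1.2311] v=[-3.7347]
Step 11: x=[0.7018] v=[-3.5288]
Step 12: x=[0.2202] v=[-3.2104]
Step 13: x=[-0.1983] v=[-2.7897]
Step 14: x=[-0.5403] v=[-2.2801]
Step 15: x=[-0.7950] v=[-1.6978]
Step 16: x=[-0.9542] v=[-1.0614]
Step 17: x=[-1.0129] v=[-0.3911]
Step 18: x=[-0.9692] v=[0.2916]
First v>=0 after going negative at step 18, time=2.7000

Answer: 2.7000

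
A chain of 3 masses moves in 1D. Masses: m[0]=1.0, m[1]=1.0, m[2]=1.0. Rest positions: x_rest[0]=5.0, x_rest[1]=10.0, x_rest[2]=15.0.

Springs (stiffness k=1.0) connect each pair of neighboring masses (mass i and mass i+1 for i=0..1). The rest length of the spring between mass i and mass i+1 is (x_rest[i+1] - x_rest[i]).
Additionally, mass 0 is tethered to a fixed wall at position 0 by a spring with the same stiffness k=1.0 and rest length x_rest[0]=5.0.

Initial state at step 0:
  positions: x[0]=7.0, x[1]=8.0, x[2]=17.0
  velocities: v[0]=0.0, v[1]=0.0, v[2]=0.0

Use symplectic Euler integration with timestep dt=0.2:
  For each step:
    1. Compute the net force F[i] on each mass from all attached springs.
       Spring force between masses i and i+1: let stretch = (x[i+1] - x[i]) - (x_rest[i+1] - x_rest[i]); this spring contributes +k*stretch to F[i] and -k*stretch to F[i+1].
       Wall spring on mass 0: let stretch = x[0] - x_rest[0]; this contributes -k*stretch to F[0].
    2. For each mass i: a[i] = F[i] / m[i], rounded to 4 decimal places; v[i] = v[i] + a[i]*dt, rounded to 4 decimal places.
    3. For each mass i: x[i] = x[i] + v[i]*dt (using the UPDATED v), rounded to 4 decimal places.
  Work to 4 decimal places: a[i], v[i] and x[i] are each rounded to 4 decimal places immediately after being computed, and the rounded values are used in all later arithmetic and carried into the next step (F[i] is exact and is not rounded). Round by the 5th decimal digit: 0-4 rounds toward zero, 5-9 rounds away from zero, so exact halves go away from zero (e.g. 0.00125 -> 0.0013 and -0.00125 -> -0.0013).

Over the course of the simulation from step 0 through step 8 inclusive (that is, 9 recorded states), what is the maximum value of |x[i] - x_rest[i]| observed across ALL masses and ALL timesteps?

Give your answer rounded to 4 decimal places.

Answer: 2.9478

Derivation:
Step 0: x=[7.0000 8.0000 17.0000] v=[0.0000 0.0000 0.0000]
Step 1: x=[6.7600 8.3200 16.8400] v=[-1.2000 1.6000 -0.8000]
Step 2: x=[6.3120 8.9184 16.5392] v=[-2.2400 2.9920 -1.5040]
Step 3: x=[5.7158 9.7174 16.1336] v=[-2.9811 3.9949 -2.0282]
Step 4: x=[5.0510 10.6130 15.6713] v=[-3.3239 4.4778 -2.3114]
Step 5: x=[4.4067 11.4884 15.2067] v=[-3.2217 4.3771 -2.3231]
Step 6: x=[3.8694 12.2293 14.7933] v=[-2.6867 3.7044 -2.0668]
Step 7: x=[3.5117 12.7383 14.4774] v=[-1.7886 2.5452 -1.5796]
Step 8: x=[3.3826 12.9478 14.2919] v=[-0.6456 1.0477 -0.9274]
Max displacement = 2.9478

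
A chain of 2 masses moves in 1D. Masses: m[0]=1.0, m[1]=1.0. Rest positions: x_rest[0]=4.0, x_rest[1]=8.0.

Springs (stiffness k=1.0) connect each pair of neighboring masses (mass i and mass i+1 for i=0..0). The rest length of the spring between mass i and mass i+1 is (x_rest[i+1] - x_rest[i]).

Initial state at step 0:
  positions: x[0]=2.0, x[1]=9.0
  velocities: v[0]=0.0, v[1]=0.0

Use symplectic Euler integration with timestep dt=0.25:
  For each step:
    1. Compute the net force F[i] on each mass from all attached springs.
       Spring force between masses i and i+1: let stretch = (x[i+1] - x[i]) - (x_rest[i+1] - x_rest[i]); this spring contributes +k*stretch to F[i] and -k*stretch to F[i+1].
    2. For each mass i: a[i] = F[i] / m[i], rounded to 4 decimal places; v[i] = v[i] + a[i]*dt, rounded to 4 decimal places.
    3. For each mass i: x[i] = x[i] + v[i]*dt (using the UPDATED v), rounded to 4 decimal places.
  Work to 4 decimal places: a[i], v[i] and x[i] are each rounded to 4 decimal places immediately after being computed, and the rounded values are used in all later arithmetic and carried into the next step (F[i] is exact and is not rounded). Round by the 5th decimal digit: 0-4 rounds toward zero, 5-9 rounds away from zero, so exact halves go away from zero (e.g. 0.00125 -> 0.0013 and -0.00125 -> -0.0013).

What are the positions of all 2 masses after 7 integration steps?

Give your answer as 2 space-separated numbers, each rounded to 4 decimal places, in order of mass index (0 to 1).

Answer: 4.8548 6.1454

Derivation:
Step 0: x=[2.0000 9.0000] v=[0.0000 0.0000]
Step 1: x=[2.1875 8.8125] v=[0.7500 -0.7500]
Step 2: x=[2.5391 8.4609] v=[1.4063 -1.4063]
Step 3: x=[3.0108 7.9892] v=[1.8868 -1.8868]
Step 4: x=[3.5437 7.4564] v=[2.1314 -2.1314]
Step 5: x=[4.0711 6.9290] v=[2.1096 -2.1096]
Step 6: x=[4.5271 6.4730] v=[1.8241 -1.8241]
Step 7: x=[4.8548 6.1454] v=[1.3106 -1.3106]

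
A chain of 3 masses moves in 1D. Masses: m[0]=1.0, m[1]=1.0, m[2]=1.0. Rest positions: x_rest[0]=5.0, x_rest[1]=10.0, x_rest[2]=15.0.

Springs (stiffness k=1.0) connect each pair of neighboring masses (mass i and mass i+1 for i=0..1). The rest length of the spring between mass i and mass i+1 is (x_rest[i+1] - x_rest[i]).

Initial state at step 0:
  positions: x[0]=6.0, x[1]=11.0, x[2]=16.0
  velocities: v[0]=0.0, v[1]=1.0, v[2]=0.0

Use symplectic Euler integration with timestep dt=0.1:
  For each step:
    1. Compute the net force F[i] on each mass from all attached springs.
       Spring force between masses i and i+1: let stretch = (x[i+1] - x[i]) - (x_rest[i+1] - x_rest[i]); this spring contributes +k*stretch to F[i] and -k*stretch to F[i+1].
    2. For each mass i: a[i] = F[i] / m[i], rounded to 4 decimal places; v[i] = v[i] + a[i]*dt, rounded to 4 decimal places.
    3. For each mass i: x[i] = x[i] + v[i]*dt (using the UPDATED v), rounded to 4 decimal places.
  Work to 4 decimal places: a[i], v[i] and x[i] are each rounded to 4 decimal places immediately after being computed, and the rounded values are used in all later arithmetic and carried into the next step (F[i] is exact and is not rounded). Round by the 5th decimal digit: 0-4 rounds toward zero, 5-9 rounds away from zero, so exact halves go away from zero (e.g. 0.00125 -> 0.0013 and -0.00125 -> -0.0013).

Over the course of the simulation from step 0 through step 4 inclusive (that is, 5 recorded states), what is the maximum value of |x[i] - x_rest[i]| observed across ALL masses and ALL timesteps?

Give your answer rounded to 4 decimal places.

Answer: 1.3804

Derivation:
Step 0: x=[6.0000 11.0000 16.0000] v=[0.0000 1.0000 0.0000]
Step 1: x=[6.0000 11.1000 16.0000] v=[0.0000 1.0000 0.0000]
Step 2: x=[6.0010 11.1980 16.0010] v=[0.0100 0.9800 0.0100]
Step 3: x=[6.0040 11.2921 16.0040] v=[0.0297 0.9406 0.0297]
Step 4: x=[6.0099 11.3804 16.0099] v=[0.0585 0.8830 0.0585]
Max displacement = 1.3804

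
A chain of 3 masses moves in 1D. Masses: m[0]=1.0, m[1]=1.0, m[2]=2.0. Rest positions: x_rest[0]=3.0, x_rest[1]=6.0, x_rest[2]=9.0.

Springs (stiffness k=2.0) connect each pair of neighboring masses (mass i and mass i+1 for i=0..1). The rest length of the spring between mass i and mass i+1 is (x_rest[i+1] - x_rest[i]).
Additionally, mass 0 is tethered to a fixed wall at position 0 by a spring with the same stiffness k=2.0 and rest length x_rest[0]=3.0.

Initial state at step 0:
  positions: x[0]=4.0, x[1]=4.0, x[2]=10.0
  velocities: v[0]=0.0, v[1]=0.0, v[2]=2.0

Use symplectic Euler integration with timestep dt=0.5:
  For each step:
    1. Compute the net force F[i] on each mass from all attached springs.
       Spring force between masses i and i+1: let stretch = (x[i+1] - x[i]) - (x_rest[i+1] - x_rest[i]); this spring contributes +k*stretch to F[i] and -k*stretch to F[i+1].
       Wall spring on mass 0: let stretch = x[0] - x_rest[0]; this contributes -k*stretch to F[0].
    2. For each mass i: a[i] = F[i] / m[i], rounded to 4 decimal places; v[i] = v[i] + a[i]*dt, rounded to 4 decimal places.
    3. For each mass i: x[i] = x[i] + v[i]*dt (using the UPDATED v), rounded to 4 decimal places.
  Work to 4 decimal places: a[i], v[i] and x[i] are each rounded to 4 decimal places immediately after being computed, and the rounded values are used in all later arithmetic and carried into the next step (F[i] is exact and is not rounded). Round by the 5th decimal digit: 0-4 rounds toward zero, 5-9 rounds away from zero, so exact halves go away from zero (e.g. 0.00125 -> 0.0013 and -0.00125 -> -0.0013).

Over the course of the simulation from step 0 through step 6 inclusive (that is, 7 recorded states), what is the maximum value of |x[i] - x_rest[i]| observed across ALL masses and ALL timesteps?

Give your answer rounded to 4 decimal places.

Step 0: x=[4.0000 4.0000 10.0000] v=[0.0000 0.0000 2.0000]
Step 1: x=[2.0000 7.0000 10.2500] v=[-4.0000 6.0000 0.5000]
Step 2: x=[1.5000 9.1250 10.4375] v=[-1.0000 4.2500 0.3750]
Step 3: x=[4.0625 8.0938 11.0469] v=[5.1250 -2.0625 1.2188]
Step 4: x=[6.6094 6.5235 11.6681] v=[5.0938 -3.1407 1.2423]
Step 5: x=[5.8087 7.5684 11.7531] v=[-1.6015 2.0898 0.1700]
Step 6: x=[2.9835 9.8258 11.5419] v=[-5.6505 4.5148 -0.4224]
Max displacement = 3.8258

Answer: 3.8258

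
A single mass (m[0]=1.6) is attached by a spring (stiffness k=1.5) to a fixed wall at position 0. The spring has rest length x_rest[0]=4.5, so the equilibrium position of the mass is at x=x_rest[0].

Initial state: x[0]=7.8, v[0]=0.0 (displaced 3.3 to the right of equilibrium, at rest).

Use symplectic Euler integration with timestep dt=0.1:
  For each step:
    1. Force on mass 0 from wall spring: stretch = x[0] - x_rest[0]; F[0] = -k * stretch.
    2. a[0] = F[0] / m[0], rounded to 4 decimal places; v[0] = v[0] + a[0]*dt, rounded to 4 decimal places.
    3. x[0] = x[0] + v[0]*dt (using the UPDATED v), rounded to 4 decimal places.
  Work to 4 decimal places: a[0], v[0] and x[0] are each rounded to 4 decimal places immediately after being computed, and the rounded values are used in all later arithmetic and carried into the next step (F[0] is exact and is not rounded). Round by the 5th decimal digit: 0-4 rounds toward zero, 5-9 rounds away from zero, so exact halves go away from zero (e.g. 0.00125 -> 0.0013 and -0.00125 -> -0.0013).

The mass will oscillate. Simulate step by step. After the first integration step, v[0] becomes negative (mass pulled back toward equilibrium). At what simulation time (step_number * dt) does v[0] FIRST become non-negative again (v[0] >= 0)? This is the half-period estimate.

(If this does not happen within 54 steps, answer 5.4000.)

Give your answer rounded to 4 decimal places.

Answer: 3.3000

Derivation:
Step 0: x=[7.8000] v=[0.0000]
Step 1: x=[7.7691] v=[-0.3094]
Step 2: x=[7.7075] v=[-0.6159]
Step 3: x=[7.6158] v=[-0.9166]
Step 4: x=[7.4949] v=[-1.2087]
Step 5: x=[7.3460] v=[-1.4895]
Step 6: x=[7.1704] v=[-1.7563]
Step 7: x=[6.9697] v=[-2.0067]
Step 8: x=[6.7459] v=[-2.2382]
Step 9: x=[6.5010] v=[-2.4488]
Step 10: x=[6.2374] v=[-2.6364]
Step 11: x=[5.9575] v=[-2.7993]
Step 12: x=[5.6639] v=[-2.9359]
Step 13: x=[5.3594] v=[-3.0450]
Step 14: x=[5.0468] v=[-3.1256]
Step 15: x=[4.7291] v=[-3.1769]
Step 16: x=[4.4093] v=[-3.1984]
Step 17: x=[4.0903] v=[-3.1899]
Step 18: x=[3.7752] v=[-3.1515]
Step 19: x=[3.4668] v=[-3.0836]
Step 20: x=[3.1681] v=[-2.9867]
Step 21: x=[2.8819] v=[-2.8618]
Step 22: x=[2.6109] v=[-2.7101]
Step 23: x=[2.3576] v=[-2.5330]
Step 24: x=[2.1244] v=[-2.3322]
Step 25: x=[1.9135] v=[-2.1095]
Step 26: x=[1.7268] v=[-1.8670]
Step 27: x=[1.5661] v=[-1.6070]
Step 28: x=[1.4329] v=[-1.3320]
Step 29: x=[1.3285] v=[-1.0445]
Step 30: x=[1.2538] v=[-0.7472]
Step 31: x=[1.2095] v=[-0.4429]
Step 32: x=[1.1961] v=[-0.1344]
Step 33: x=[1.2136] v=[0.1753]
First v>=0 after going negative at step 33, time=3.3000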